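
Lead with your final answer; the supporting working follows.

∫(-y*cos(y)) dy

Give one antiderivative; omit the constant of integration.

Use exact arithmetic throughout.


The answer is -y*sin(y) - cos(y).
Step 1. Integrate ∫(-y*cos(y)) dy by parts with u = y, dv = (-cos(y)) dy, so v = -sin(y): now -y*sin(y) + ∫(sin(y)) dy.
Step 2. Evaluate the standard form: now -y*sin(y) - cos(y).
Answer: -y*sin(y) - cos(y).


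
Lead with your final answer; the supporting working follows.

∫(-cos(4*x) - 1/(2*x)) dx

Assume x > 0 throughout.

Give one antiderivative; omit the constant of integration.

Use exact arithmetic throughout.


The answer is -log(x)/2 - sin(4*x)/4.
Step 1. Rewrite: now ∫(-1/(2*x)) dx + ∫(-cos(4*x)) dx.
Step 2. Evaluate the standard form: now -sin(4*x)/4 + ∫(-1/(2*x)) dx.
Step 3. Evaluate the standard form [assuming x > 0]: now -log(x)/2 - sin(4*x)/4.
Answer: -log(x)/2 - sin(4*x)/4.


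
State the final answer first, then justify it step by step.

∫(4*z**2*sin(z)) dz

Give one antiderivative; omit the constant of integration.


The answer is -4*z**2*cos(z) + 8*z*sin(z) + 8*cos(z).
Step 1. Integrate ∫(4*z**2*sin(z)) dz by parts with u = z**2, dv = (4*sin(z)) dz, so v = -4*cos(z): now -4*z**2*cos(z) + ∫(8*z*cos(z)) dz.
Step 2. Integrate ∫(8*z*cos(z)) dz by parts with u = z, dv = (8*cos(z)) dz, so v = 8*sin(z): now -4*z**2*cos(z) + 8*z*sin(z) + ∫(-8*sin(z)) dz.
Step 3. Evaluate the standard form: now -4*z**2*cos(z) + 8*z*sin(z) + 8*cos(z).
Answer: -4*z**2*cos(z) + 8*z*sin(z) + 8*cos(z).


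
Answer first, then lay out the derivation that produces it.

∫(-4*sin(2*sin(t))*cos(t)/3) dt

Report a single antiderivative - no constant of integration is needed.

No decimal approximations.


The answer is 2*cos(2*sin(t))/3.
Step 1. Substitute u = sin(t), turning ∫(-4*sin(2*sin(t))*cos(t)/3) dt into ∫(-4*sin(2*u)/3) du: now ∫(-4*sin(2*u)/3) du.
Step 2. Evaluate the standard form: now 2*cos(2*u)/3.
Step 3. Substitute back u = sin(t): now 2*cos(2*sin(t))/3.
Answer: 2*cos(2*sin(t))/3.


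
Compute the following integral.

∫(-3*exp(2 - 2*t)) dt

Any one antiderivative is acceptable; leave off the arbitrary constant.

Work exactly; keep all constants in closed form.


Answer: 3*exp(2 - 2*t)/2.


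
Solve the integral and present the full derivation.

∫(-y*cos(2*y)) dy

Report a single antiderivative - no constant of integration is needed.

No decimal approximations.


Step 1. Integrate ∫(-y*cos(2*y)) dy by parts with u = y, dv = (-cos(2*y)) dy, so v = -sin(2*y)/2: now -y*sin(2*y)/2 + ∫(sin(2*y)/2) dy.
Step 2. Evaluate the standard form: now -y*sin(2*y)/2 - cos(2*y)/4.
Answer: -y*sin(2*y)/2 - cos(2*y)/4.


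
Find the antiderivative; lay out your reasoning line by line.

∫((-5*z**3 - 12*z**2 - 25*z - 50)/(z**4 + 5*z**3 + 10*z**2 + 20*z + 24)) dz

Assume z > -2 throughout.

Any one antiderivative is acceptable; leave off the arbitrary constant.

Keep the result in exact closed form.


Step 1. Decompose ∫((-5*z**3 - 12*z**2 - 25*z - 50)/(z**4 + 5*z**3 + 10*z**2 + 20*z + 24)) dz by partial fractions, (-5*z**3 - 12*z**2 - 25*z - 50)/(z**4 + 5*z**3 + 10*z**2 + 20*z + 24) = -1/(z**2 + 4) - 4/(z + 3) - 1/(z + 2): now ∫(-1/(z + 2)) dz + ∫(-4/(z + 3)) dz + ∫(-1/(z**2 + 4)) dz.
Step 2. Evaluate the standard form [assuming z > -3]: now -4*log(z + 3) + ∫(-1/(z + 2)) dz + ∫(-1/(z**2 + 4)) dz.
Step 3. Evaluate the standard form [assuming z > -2]: now -log(z + 2) - 4*log(z + 3) + ∫(-1/(z**2 + 4)) dz.
Step 4. Evaluate the standard form: now -log(z + 2) - 4*log(z + 3) - atan(z/2)/2.
Answer: -log(z + 2) - 4*log(z + 3) - atan(z/2)/2.


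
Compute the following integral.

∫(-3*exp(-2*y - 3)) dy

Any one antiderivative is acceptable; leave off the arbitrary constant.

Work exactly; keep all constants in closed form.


Answer: 3*exp(-2*y - 3)/2.


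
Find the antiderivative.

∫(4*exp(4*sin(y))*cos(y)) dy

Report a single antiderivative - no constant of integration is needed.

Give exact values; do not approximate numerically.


Answer: exp(4*sin(y)).


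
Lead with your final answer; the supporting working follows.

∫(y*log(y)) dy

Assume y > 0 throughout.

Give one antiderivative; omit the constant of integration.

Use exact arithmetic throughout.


The answer is y**2*log(y)/2 - y**2/4.
Step 1. Integrate ∫(y*log(y)) dy by parts with u = log(y), dv = (y) dy, so v = y**2/2 [assuming y > 0]: now y**2*log(y)/2 + ∫(-y/2) dy.
Step 2. Evaluate the standard form: now y**2*log(y)/2 - y**2/4.
Answer: y**2*log(y)/2 - y**2/4.


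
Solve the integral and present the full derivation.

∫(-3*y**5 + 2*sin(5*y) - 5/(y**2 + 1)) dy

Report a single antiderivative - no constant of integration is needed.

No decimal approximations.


Step 1. Rewrite: now ∫(-3*y**5) dy + ∫(-5/(y**2 + 1)) dy + ∫(2*sin(5*y)) dy.
Step 2. Evaluate the standard form: now -5*atan(y) + ∫(-3*y**5) dy + ∫(2*sin(5*y)) dy.
Step 3. Evaluate the standard form: now -y**6/2 - 5*atan(y) + ∫(2*sin(5*y)) dy.
Step 4. Evaluate the standard form: now -y**6/2 - 2*cos(5*y)/5 - 5*atan(y).
Answer: -y**6/2 - 2*cos(5*y)/5 - 5*atan(y).


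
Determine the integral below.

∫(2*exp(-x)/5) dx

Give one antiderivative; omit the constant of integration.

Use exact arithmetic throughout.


Answer: -2*exp(-x)/5.


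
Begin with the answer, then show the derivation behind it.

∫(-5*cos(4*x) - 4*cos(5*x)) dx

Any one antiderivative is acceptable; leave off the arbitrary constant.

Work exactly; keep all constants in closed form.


The answer is -5*sin(4*x)/4 - 4*sin(5*x)/5.
Step 1. Rewrite: now ∫(-5*cos(4*x)) dx + ∫(-4*cos(5*x)) dx.
Step 2. Evaluate the standard form: now -5*sin(4*x)/4 + ∫(-4*cos(5*x)) dx.
Step 3. Evaluate the standard form: now -5*sin(4*x)/4 - 4*sin(5*x)/5.
Answer: -5*sin(4*x)/4 - 4*sin(5*x)/5.


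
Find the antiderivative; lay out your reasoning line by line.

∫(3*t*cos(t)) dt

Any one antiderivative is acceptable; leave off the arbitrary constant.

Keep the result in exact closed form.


Step 1. Integrate ∫(3*t*cos(t)) dt by parts with u = t, dv = (3*cos(t)) dt, so v = 3*sin(t): now 3*t*sin(t) + ∫(-3*sin(t)) dt.
Step 2. Evaluate the standard form: now 3*t*sin(t) + 3*cos(t).
Answer: 3*t*sin(t) + 3*cos(t).


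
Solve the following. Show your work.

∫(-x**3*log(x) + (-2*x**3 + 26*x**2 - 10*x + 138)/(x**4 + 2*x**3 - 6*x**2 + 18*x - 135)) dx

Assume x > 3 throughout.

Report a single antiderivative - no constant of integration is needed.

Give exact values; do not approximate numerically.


Step 1. Rewrite: now ∫(-x**3*log(x)) dx + ∫((-2*x**3 + 26*x**2 - 10*x + 138)/(x**4 + 2*x**3 - 6*x**2 + 18*x - 135)) dx.
Step 2. Integrate ∫(-x**3*log(x)) dx by parts with u = log(x), dv = (-x**3) dx, so v = -x**4/4 [assuming x > 0]: now -x**4*log(x)/4 + ∫(x**3/4) dx + ∫((-2*x**3 + 26*x**2 - 10*x + 138)/(x**4 + 2*x**3 - 6*x**2 + 18*x - 135)) dx.
Step 3. Evaluate the standard form: now -x**4*log(x)/4 + x**4/16 + ∫((-2*x**3 + 26*x**2 - 10*x + 138)/(x**4 + 2*x**3 - 6*x**2 + 18*x - 135)) dx.
Step 4. Decompose ∫((-2*x**3 + 26*x**2 - 10*x + 138)/(x**4 + 2*x**3 - 6*x**2 + 18*x - 135)) dx by partial fractions, (-2*x**3 + 26*x**2 - 10*x + 138)/(x**4 + 2*x**3 - 6*x**2 + 18*x - 135) = 4/(x**2 + 9) - 4/(x + 5) + 2/(x - 3): now -x**4*log(x)/4 + x**4/16 + ∫(2/(x - 3)) dx + ∫(-4/(x + 5)) dx + ∫(4/(x**2 + 9)) dx.
Step 5. Evaluate the standard form [assuming x > 3]: now -x**4*log(x)/4 + x**4/16 + 2*log(x - 3) + ∫(-4/(x + 5)) dx + ∫(4/(x**2 + 9)) dx.
Step 6. Evaluate the standard form [assuming x > -5]: now -x**4*log(x)/4 + x**4/16 + 2*log(x - 3) - 4*log(x + 5) + ∫(4/(x**2 + 9)) dx.
Step 7. Evaluate the standard form: now -x**4*log(x)/4 + x**4/16 + 2*log(x - 3) - 4*log(x + 5) + 4*atan(x/3)/3.
Answer: -x**4*log(x)/4 + x**4/16 + 2*log(x - 3) - 4*log(x + 5) + 4*atan(x/3)/3.


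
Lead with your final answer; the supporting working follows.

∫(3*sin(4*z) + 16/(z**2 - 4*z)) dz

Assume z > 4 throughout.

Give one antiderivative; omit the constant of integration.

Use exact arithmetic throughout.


The answer is -4*log(z) + 4*log(z - 4) - 3*cos(4*z)/4.
Step 1. Rewrite: now ∫(16/(z**2 - 4*z)) dz + ∫(3*sin(4*z)) dz.
Step 2. Evaluate the standard form: now -3*cos(4*z)/4 + ∫(16/(z**2 - 4*z)) dz.
Step 3. Decompose ∫(16/(z**2 - 4*z)) dz by partial fractions, 16/(z**2 - 4*z) = 4/(z - 4) - 4/z: now -3*cos(4*z)/4 + ∫(-4/z) dz + ∫(4/(z - 4)) dz.
Step 4. Evaluate the standard form [assuming z > 0]: now -4*log(z) - 3*cos(4*z)/4 + ∫(4/(z - 4)) dz.
Step 5. Evaluate the standard form [assuming z > 4]: now -4*log(z) + 4*log(z - 4) - 3*cos(4*z)/4.
Answer: -4*log(z) + 4*log(z - 4) - 3*cos(4*z)/4.


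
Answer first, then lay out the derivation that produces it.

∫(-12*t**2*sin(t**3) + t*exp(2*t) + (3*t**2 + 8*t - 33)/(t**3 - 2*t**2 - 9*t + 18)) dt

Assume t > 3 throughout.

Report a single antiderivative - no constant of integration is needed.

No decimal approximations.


The answer is t*exp(2*t)/2 - exp(2*t)/4 + 3*log(t - 3) + log(t - 2) - log(t + 3) + 4*cos(t**3).
Step 1. Rewrite: now ∫(t*exp(2*t)) dt + ∫(-12*t**2*sin(t**3)) dt + ∫((3*t**2 + 8*t - 33)/(t**3 - 2*t**2 - 9*t + 18)) dt.
Step 2. Substitute u = t**3, turning ∫(-12*t**2*sin(t**3)) dt into ∫(-4*sin(u)) du: now ∫(t*exp(2*t)) dt + ∫((3*t**2 + 8*t - 33)/(t**3 - 2*t**2 - 9*t + 18)) dt + ∫(-4*sin(u)) du.
Step 3. Evaluate the standard form: now 4*cos(u) + ∫(t*exp(2*t)) dt + ∫((3*t**2 + 8*t - 33)/(t**3 - 2*t**2 - 9*t + 18)) dt.
Step 4. Substitute back u = t**3: now 4*cos(t**3) + ∫(t*exp(2*t)) dt + ∫((3*t**2 + 8*t - 33)/(t**3 - 2*t**2 - 9*t + 18)) dt.
Step 5. Decompose ∫((3*t**2 + 8*t - 33)/(t**3 - 2*t**2 - 9*t + 18)) dt by partial fractions, (3*t**2 + 8*t - 33)/(t**3 - 2*t**2 - 9*t + 18) = -1/(t + 3) + 1/(t - 2) + 3/(t - 3): now 4*cos(t**3) + ∫(t*exp(2*t)) dt + ∫(3/(t - 3)) dt + ∫(1/(t - 2)) dt + ∫(-1/(t + 3)) dt.
Step 6. Evaluate the standard form [assuming t > -3]: now -log(t + 3) + 4*cos(t**3) + ∫(t*exp(2*t)) dt + ∫(3/(t - 3)) dt + ∫(1/(t - 2)) dt.
Step 7. Evaluate the standard form [assuming t > 3]: now 3*log(t - 3) - log(t + 3) + 4*cos(t**3) + ∫(t*exp(2*t)) dt + ∫(1/(t - 2)) dt.
Step 8. Evaluate the standard form [assuming t > 2]: now 3*log(t - 3) + log(t - 2) - log(t + 3) + 4*cos(t**3) + ∫(t*exp(2*t)) dt.
Step 9. Integrate ∫(t*exp(2*t)) dt by parts with u = t, dv = (exp(2*t)) dt, so v = exp(2*t)/2: now t*exp(2*t)/2 + 3*log(t - 3) + log(t - 2) - log(t + 3) + 4*cos(t**3) + ∫(-exp(2*t)/2) dt.
Step 10. Evaluate the standard form: now t*exp(2*t)/2 - exp(2*t)/4 + 3*log(t - 3) + log(t - 2) - log(t + 3) + 4*cos(t**3).
Answer: t*exp(2*t)/2 - exp(2*t)/4 + 3*log(t - 3) + log(t - 2) - log(t + 3) + 4*cos(t**3).


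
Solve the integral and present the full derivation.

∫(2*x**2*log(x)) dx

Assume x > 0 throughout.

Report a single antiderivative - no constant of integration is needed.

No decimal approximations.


Step 1. Integrate ∫(2*x**2*log(x)) dx by parts with u = log(x), dv = (2*x**2) dx, so v = 2*x**3/3 [assuming x > 0]: now 2*x**3*log(x)/3 + ∫(-2*x**2/3) dx.
Step 2. Evaluate the standard form: now 2*x**3*log(x)/3 - 2*x**3/9.
Answer: 2*x**3*log(x)/3 - 2*x**3/9.


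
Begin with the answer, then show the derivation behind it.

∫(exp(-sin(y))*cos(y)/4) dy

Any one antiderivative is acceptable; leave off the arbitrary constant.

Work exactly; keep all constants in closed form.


The answer is -exp(-sin(y))/4.
Step 1. Substitute u = sin(y), turning ∫(exp(-sin(y))*cos(y)/4) dy into ∫(exp(-u)/4) du: now ∫(exp(-u)/4) du.
Step 2. Evaluate the standard form: now -exp(-u)/4.
Step 3. Substitute back u = sin(y): now -exp(-sin(y))/4.
Answer: -exp(-sin(y))/4.


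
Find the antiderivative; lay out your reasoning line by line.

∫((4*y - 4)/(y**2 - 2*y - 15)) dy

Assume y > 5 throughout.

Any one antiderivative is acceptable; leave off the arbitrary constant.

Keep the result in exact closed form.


Step 1. Decompose ∫((4*y - 4)/(y**2 - 2*y - 15)) dy by partial fractions, (4*y - 4)/(y**2 - 2*y - 15) = 2/(y + 3) + 2/(y - 5): now ∫(2/(y - 5)) dy + ∫(2/(y + 3)) dy.
Step 2. Evaluate the standard form [assuming y > 5]: now 2*log(y - 5) + ∫(2/(y + 3)) dy.
Step 3. Evaluate the standard form [assuming y > -3]: now 2*log(y - 5) + 2*log(y + 3).
Answer: 2*log(y - 5) + 2*log(y + 3).


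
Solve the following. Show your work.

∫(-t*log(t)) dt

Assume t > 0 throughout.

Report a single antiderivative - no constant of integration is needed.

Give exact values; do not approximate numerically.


Step 1. Integrate ∫(-t*log(t)) dt by parts with u = log(t), dv = (-t) dt, so v = -t**2/2 [assuming t > 0]: now -t**2*log(t)/2 + ∫(t/2) dt.
Step 2. Evaluate the standard form: now -t**2*log(t)/2 + t**2/4.
Answer: -t**2*log(t)/2 + t**2/4.


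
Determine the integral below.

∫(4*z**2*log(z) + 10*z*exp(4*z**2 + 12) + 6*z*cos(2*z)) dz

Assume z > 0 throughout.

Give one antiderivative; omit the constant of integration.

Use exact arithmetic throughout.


Answer: 4*z**3*log(z)/3 - 4*z**3/9 + 3*z*sin(2*z) + 5*exp(4*z**2 + 12)/4 + 3*cos(2*z)/2.


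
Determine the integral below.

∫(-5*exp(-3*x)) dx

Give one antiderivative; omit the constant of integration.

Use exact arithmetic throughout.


Answer: 5*exp(-3*x)/3.


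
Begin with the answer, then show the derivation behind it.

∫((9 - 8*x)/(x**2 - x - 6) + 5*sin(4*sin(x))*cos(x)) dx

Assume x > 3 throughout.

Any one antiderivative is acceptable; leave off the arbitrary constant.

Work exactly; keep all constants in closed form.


The answer is -3*log(x - 3) - 5*log(x + 2) - 5*cos(4*sin(x))/4.
Step 1. Rewrite: now ∫((9 - 8*x)/(x**2 - x - 6)) dx + ∫(5*sin(4*sin(x))*cos(x)) dx.
Step 2. Substitute u = sin(x), turning ∫(5*sin(4*sin(x))*cos(x)) dx into ∫(5*sin(4*u)) du: now ∫((9 - 8*x)/(x**2 - x - 6)) dx + ∫(5*sin(4*u)) du.
Step 3. Evaluate the standard form: now -5*cos(4*u)/4 + ∫((9 - 8*x)/(x**2 - x - 6)) dx.
Step 4. Substitute back u = sin(x): now -5*cos(4*sin(x))/4 + ∫((9 - 8*x)/(x**2 - x - 6)) dx.
Step 5. Decompose ∫((9 - 8*x)/(x**2 - x - 6)) dx by partial fractions, (9 - 8*x)/(x**2 - x - 6) = -5/(x + 2) - 3/(x - 3): now -5*cos(4*sin(x))/4 + ∫(-3/(x - 3)) dx + ∫(-5/(x + 2)) dx.
Step 6. Evaluate the standard form [assuming x > 3]: now -3*log(x - 3) - 5*cos(4*sin(x))/4 + ∫(-5/(x + 2)) dx.
Step 7. Evaluate the standard form [assuming x > -2]: now -3*log(x - 3) - 5*log(x + 2) - 5*cos(4*sin(x))/4.
Answer: -3*log(x - 3) - 5*log(x + 2) - 5*cos(4*sin(x))/4.


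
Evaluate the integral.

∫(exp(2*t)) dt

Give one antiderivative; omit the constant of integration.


Answer: exp(2*t)/2.


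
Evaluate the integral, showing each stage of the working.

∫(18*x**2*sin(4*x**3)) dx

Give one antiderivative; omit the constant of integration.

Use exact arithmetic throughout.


Step 1. Substitute u = x**3, turning ∫(18*x**2*sin(4*x**3)) dx into ∫(6*sin(4*u)) du: now ∫(6*sin(4*u)) du.
Step 2. Evaluate the standard form: now -3*cos(4*u)/2.
Step 3. Substitute back u = x**3: now -3*cos(4*x**3)/2.
Answer: -3*cos(4*x**3)/2.


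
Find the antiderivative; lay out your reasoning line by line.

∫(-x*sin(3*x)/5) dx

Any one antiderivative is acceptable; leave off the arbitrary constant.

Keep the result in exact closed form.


Step 1. Integrate ∫(-x*sin(3*x)/5) dx by parts with u = x, dv = (-sin(3*x)/5) dx, so v = cos(3*x)/15: now x*cos(3*x)/15 + ∫(-cos(3*x)/15) dx.
Step 2. Evaluate the standard form: now x*cos(3*x)/15 - sin(3*x)/45.
Answer: x*cos(3*x)/15 - sin(3*x)/45.


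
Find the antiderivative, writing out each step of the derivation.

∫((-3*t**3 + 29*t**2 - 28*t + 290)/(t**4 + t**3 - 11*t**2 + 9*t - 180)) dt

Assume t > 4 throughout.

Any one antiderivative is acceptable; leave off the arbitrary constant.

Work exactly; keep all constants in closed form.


Step 1. Decompose ∫((-3*t**3 + 29*t**2 - 28*t + 290)/(t**4 + t**3 - 11*t**2 + 9*t - 180)) dt by partial fractions, (-3*t**3 + 29*t**2 - 28*t + 290)/(t**4 + t**3 - 11*t**2 + 9*t - 180) = -1/(t**2 + 9) - 5/(t + 5) + 2/(t - 4): now ∫(2/(t - 4)) dt + ∫(-5/(t + 5)) dt + ∫(-1/(t**2 + 9)) dt.
Step 2. Evaluate the standard form [assuming t > -5]: now -5*log(t + 5) + ∫(2/(t - 4)) dt + ∫(-1/(t**2 + 9)) dt.
Step 3. Evaluate the standard form [assuming t > 4]: now 2*log(t - 4) - 5*log(t + 5) + ∫(-1/(t**2 + 9)) dt.
Step 4. Evaluate the standard form: now 2*log(t - 4) - 5*log(t + 5) - atan(t/3)/3.
Answer: 2*log(t - 4) - 5*log(t + 5) - atan(t/3)/3.


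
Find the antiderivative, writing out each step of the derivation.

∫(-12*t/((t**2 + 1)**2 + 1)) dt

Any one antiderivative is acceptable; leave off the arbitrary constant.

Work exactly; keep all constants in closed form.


Step 1. Substitute u = t**2 + 1, turning ∫(-12*t/((t**2 + 1)**2 + 1)) dt into ∫(-6/(u**2 + 1)) du: now ∫(-6/(u**2 + 1)) du.
Step 2. Evaluate the standard form: now -6*atan(u).
Step 3. Substitute back u = t**2 + 1: now -6*atan(t**2 + 1).
Answer: -6*atan(t**2 + 1).


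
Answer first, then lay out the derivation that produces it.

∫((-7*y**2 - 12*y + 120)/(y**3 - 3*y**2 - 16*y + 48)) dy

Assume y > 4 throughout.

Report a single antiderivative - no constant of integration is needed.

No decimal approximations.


The answer is -5*log(y - 4) - 3*log(y - 3) + log(y + 4).
Step 1. Decompose ∫((-7*y**2 - 12*y + 120)/(y**3 - 3*y**2 - 16*y + 48)) dy by partial fractions, (-7*y**2 - 12*y + 120)/(y**3 - 3*y**2 - 16*y + 48) = 1/(y + 4) - 3/(y - 3) - 5/(y - 4): now ∫(-5/(y - 4)) dy + ∫(-3/(y - 3)) dy + ∫(1/(y + 4)) dy.
Step 2. Evaluate the standard form [assuming y > -4]: now log(y + 4) + ∫(-5/(y - 4)) dy + ∫(-3/(y - 3)) dy.
Step 3. Evaluate the standard form [assuming y > 3]: now -3*log(y - 3) + log(y + 4) + ∫(-5/(y - 4)) dy.
Step 4. Evaluate the standard form [assuming y > 4]: now -5*log(y - 4) - 3*log(y - 3) + log(y + 4).
Answer: -5*log(y - 4) - 3*log(y - 3) + log(y + 4).


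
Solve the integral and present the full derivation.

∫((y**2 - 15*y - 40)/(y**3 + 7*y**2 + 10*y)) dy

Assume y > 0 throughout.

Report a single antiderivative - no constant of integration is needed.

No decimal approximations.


Step 1. Decompose ∫((y**2 - 15*y - 40)/(y**3 + 7*y**2 + 10*y)) dy by partial fractions, (y**2 - 15*y - 40)/(y**3 + 7*y**2 + 10*y) = 4/(y + 5) + 1/(y + 2) - 4/y: now ∫(-4/y) dy + ∫(1/(y + 2)) dy + ∫(4/(y + 5)) dy.
Step 2. Evaluate the standard form [assuming y > -5]: now 4*log(y + 5) + ∫(-4/y) dy + ∫(1/(y + 2)) dy.
Step 3. Evaluate the standard form [assuming y > -2]: now log(y + 2) + 4*log(y + 5) + ∫(-4/y) dy.
Step 4. Evaluate the standard form [assuming y > 0]: now -4*log(y) + log(y + 2) + 4*log(y + 5).
Answer: -4*log(y) + log(y + 2) + 4*log(y + 5).


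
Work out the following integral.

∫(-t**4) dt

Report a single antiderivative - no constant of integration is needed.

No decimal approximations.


Answer: -t**5/5.


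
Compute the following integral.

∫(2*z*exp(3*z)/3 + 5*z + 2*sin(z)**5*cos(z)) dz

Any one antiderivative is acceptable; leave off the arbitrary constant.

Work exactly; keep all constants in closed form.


Answer: 5*z**2/2 + 2*z*exp(3*z)/9 - 2*exp(3*z)/27 + sin(z)**6/3.


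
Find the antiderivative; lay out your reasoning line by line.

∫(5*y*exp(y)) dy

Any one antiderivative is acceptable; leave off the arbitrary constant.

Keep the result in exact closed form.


Step 1. Integrate ∫(5*y*exp(y)) dy by parts with u = y, dv = (5*exp(y)) dy, so v = 5*exp(y): now 5*y*exp(y) + ∫(-5*exp(y)) dy.
Step 2. Evaluate the standard form: now 5*y*exp(y) - 5*exp(y).
Answer: 5*y*exp(y) - 5*exp(y).


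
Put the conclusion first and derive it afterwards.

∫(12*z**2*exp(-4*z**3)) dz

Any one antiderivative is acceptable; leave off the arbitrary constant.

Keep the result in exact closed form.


The answer is -exp(-4*z**3).
Step 1. Substitute u = z**3, turning ∫(12*z**2*exp(-4*z**3)) dz into ∫(4*exp(-4*u)) du: now ∫(4*exp(-4*u)) du.
Step 2. Evaluate the standard form: now -exp(-4*u).
Step 3. Substitute back u = z**3: now -exp(-4*z**3).
Answer: -exp(-4*z**3).


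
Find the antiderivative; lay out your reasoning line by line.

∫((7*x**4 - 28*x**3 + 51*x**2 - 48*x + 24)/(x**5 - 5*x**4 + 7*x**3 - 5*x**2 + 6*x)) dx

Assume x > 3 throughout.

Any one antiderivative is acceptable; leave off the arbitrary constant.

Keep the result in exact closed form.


Step 1. Decompose ∫((7*x**4 - 28*x**3 + 51*x**2 - 48*x + 24)/(x**5 - 5*x**4 + 7*x**3 - 5*x**2 + 6*x)) dx by partial fractions, (7*x**4 - 28*x**3 + 51*x**2 - 48*x + 24)/(x**5 - 5*x**4 + 7*x**3 - 5*x**2 + 6*x) = -4/(x**2 + 1) - 2/(x - 2) + 5/(x - 3) + 4/x: now ∫(4/x) dx + ∫(5/(x - 3)) dx + ∫(-2/(x - 2)) dx + ∫(-4/(x**2 + 1)) dx.
Step 2. Evaluate the standard form [assuming x > 3]: now 5*log(x - 3) + ∫(4/x) dx + ∫(-2/(x - 2)) dx + ∫(-4/(x**2 + 1)) dx.
Step 3. Evaluate the standard form [assuming x > 2]: now 5*log(x - 3) - 2*log(x - 2) + ∫(4/x) dx + ∫(-4/(x**2 + 1)) dx.
Step 4. Evaluate the standard form [assuming x > 0]: now 4*log(x) + 5*log(x - 3) - 2*log(x - 2) + ∫(-4/(x**2 + 1)) dx.
Step 5. Evaluate the standard form: now 4*log(x) + 5*log(x - 3) - 2*log(x - 2) - 4*atan(x).
Answer: 4*log(x) + 5*log(x - 3) - 2*log(x - 2) - 4*atan(x).


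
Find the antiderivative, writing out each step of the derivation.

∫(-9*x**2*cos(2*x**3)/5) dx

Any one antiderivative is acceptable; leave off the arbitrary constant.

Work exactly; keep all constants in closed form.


Step 1. Substitute u = x**3, turning ∫(-9*x**2*cos(2*x**3)/5) dx into ∫(-3*cos(2*u)/5) du: now ∫(-3*cos(2*u)/5) du.
Step 2. Evaluate the standard form: now -3*sin(2*u)/10.
Step 3. Substitute back u = x**3: now -3*sin(2*x**3)/10.
Answer: -3*sin(2*x**3)/10.


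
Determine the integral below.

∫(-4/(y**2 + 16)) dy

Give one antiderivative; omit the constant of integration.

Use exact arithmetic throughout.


Answer: -atan(y/4).


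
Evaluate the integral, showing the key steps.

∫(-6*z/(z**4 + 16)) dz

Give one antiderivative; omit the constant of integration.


Step 1. Substitute u = z**2, turning ∫(-6*z/(z**4 + 16)) dz into ∫(-3/(u**2 + 16)) du: now ∫(-3/(u**2 + 16)) du.
Step 2. Evaluate the standard form: now -3*atan(u/4)/4.
Step 3. Substitute back u = z**2: now -3*atan(z**2/4)/4.
Answer: -3*atan(z**2/4)/4.


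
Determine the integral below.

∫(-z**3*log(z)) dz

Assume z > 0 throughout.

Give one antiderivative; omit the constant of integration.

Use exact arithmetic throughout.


Answer: -z**4*log(z)/4 + z**4/16.


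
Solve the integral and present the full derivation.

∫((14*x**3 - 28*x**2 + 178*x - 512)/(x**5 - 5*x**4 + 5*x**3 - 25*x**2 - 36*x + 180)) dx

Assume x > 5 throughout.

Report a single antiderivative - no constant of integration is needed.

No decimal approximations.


Step 1. Decompose ∫((14*x**3 - 28*x**2 + 178*x - 512)/(x**5 - 5*x**4 + 5*x**3 - 25*x**2 - 36*x + 180)) dx by partial fractions, (14*x**3 - 28*x**2 + 178*x - 512)/(x**5 - 5*x**4 + 5*x**3 - 25*x**2 - 36*x + 180) = -4/(x**2 + 9) - 3/(x + 2) + 1/(x - 2) + 2/(x - 5): now ∫(2/(x - 5)) dx + ∫(1/(x - 2)) dx + ∫(-3/(x + 2)) dx + ∫(-4/(x**2 + 9)) dx.
Step 2. Evaluate the standard form [assuming x > 2]: now log(x - 2) + ∫(2/(x - 5)) dx + ∫(-3/(x + 2)) dx + ∫(-4/(x**2 + 9)) dx.
Step 3. Evaluate the standard form [assuming x > -2]: now log(x - 2) - 3*log(x + 2) + ∫(2/(x - 5)) dx + ∫(-4/(x**2 + 9)) dx.
Step 4. Evaluate the standard form [assuming x > 5]: now 2*log(x - 5) + log(x - 2) - 3*log(x + 2) + ∫(-4/(x**2 + 9)) dx.
Step 5. Evaluate the standard form: now 2*log(x - 5) + log(x - 2) - 3*log(x + 2) - 4*atan(x/3)/3.
Answer: 2*log(x - 5) + log(x - 2) - 3*log(x + 2) - 4*atan(x/3)/3.


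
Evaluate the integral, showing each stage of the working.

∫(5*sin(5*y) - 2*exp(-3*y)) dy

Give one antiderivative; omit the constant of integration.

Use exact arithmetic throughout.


Step 1. Rewrite: now ∫(-2*exp(-3*y)) dy + ∫(5*sin(5*y)) dy.
Step 2. Evaluate the standard form: now ∫(5*sin(5*y)) dy + 2*exp(-3*y)/3.
Step 3. Evaluate the standard form: now -cos(5*y) + 2*exp(-3*y)/3.
Answer: -cos(5*y) + 2*exp(-3*y)/3.


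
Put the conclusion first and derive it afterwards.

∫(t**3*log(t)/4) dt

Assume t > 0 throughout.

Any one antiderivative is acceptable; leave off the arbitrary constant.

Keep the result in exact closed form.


The answer is t**4*log(t)/16 - t**4/64.
Step 1. Integrate ∫(t**3*log(t)/4) dt by parts with u = log(t), dv = (t**3/4) dt, so v = t**4/16 [assuming t > 0]: now t**4*log(t)/16 + ∫(-t**3/16) dt.
Step 2. Evaluate the standard form: now t**4*log(t)/16 - t**4/64.
Answer: t**4*log(t)/16 - t**4/64.


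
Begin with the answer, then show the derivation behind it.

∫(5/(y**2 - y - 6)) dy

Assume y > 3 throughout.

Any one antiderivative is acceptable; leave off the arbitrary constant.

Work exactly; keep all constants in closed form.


The answer is log(y - 3) - log(y + 2).
Step 1. Decompose ∫(5/(y**2 - y - 6)) dy by partial fractions, 5/(y**2 - y - 6) = -1/(y + 2) + 1/(y - 3): now ∫(1/(y - 3)) dy + ∫(-1/(y + 2)) dy.
Step 2. Evaluate the standard form [assuming y > -2]: now -log(y + 2) + ∫(1/(y - 3)) dy.
Step 3. Evaluate the standard form [assuming y > 3]: now log(y - 3) - log(y + 2).
Answer: log(y - 3) - log(y + 2).


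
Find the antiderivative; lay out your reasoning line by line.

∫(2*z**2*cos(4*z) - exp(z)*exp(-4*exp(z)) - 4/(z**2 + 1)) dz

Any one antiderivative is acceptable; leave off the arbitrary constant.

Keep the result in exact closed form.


Step 1. Rewrite: now ∫(2*z**2*cos(4*z)) dz + ∫(-exp(z)*exp(-4*exp(z))) dz + ∫(-4/(z**2 + 1)) dz.
Step 2. Evaluate the standard form: now -4*atan(z) + ∫(2*z**2*cos(4*z)) dz + ∫(-exp(z)*exp(-4*exp(z))) dz.
Step 3. Integrate ∫(2*z**2*cos(4*z)) dz by parts with u = z**2, dv = (2*cos(4*z)) dz, so v = sin(4*z)/2: now z**2*sin(4*z)/2 - 4*atan(z) + ∫(-z*sin(4*z)) dz + ∫(-exp(z)*exp(-4*exp(z))) dz.
Step 4. Integrate ∫(-z*sin(4*z)) dz by parts with u = z, dv = (-sin(4*z)) dz, so v = cos(4*z)/4: now z**2*sin(4*z)/2 + z*cos(4*z)/4 - 4*atan(z) + ∫(-exp(z)*exp(-4*exp(z))) dz + ∫(-cos(4*z)/4) dz.
Step 5. Evaluate the standard form: now z**2*sin(4*z)/2 + z*cos(4*z)/4 - sin(4*z)/16 - 4*atan(z) + ∫(-exp(z)*exp(-4*exp(z))) dz.
Step 6. Substitute u = exp(z), turning ∫(-exp(z)*exp(-4*exp(z))) dz into ∫(-exp(-4*u)) du: now z**2*sin(4*z)/2 + z*cos(4*z)/4 - sin(4*z)/16 - 4*atan(z) + ∫(-exp(-4*u)) du.
Step 7. Evaluate the standard form: now z**2*sin(4*z)/2 + z*cos(4*z)/4 - sin(4*z)/16 - 4*atan(z) + exp(-4*u)/4.
Step 8. Substitute back u = exp(z): now z**2*sin(4*z)/2 + z*cos(4*z)/4 - sin(4*z)/16 - 4*atan(z) + exp(-4*exp(z))/4.
Answer: z**2*sin(4*z)/2 + z*cos(4*z)/4 - sin(4*z)/16 - 4*atan(z) + exp(-4*exp(z))/4.


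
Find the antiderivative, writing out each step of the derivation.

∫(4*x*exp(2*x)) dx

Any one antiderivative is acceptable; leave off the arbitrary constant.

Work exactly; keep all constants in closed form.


Step 1. Integrate ∫(4*x*exp(2*x)) dx by parts with u = x, dv = (4*exp(2*x)) dx, so v = 2*exp(2*x): now 2*x*exp(2*x) + ∫(-2*exp(2*x)) dx.
Step 2. Evaluate the standard form: now 2*x*exp(2*x) - exp(2*x).
Answer: 2*x*exp(2*x) - exp(2*x).


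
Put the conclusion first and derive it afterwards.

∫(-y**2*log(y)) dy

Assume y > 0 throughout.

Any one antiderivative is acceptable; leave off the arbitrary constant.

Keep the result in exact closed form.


The answer is -y**3*log(y)/3 + y**3/9.
Step 1. Integrate ∫(-y**2*log(y)) dy by parts with u = log(y), dv = (-y**2) dy, so v = -y**3/3 [assuming y > 0]: now -y**3*log(y)/3 + ∫(y**2/3) dy.
Step 2. Evaluate the standard form: now -y**3*log(y)/3 + y**3/9.
Answer: -y**3*log(y)/3 + y**3/9.


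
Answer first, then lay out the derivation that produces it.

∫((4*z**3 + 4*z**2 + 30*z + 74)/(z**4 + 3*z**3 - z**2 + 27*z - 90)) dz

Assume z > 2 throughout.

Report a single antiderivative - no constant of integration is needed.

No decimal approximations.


The answer is 2*log(z - 2) + 2*log(z + 5) - 2*atan(z/3)/3.
Step 1. Decompose ∫((4*z**3 + 4*z**2 + 30*z + 74)/(z**4 + 3*z**3 - z**2 + 27*z - 90)) dz by partial fractions, (4*z**3 + 4*z**2 + 30*z + 74)/(z**4 + 3*z**3 - z**2 + 27*z - 90) = -2/(z**2 + 9) + 2/(z + 5) + 2/(z - 2): now ∫(2/(z - 2)) dz + ∫(2/(z + 5)) dz + ∫(-2/(z**2 + 9)) dz.
Step 2. Evaluate the standard form [assuming z > 2]: now 2*log(z - 2) + ∫(2/(z + 5)) dz + ∫(-2/(z**2 + 9)) dz.
Step 3. Evaluate the standard form [assuming z > -5]: now 2*log(z - 2) + 2*log(z + 5) + ∫(-2/(z**2 + 9)) dz.
Step 4. Evaluate the standard form: now 2*log(z - 2) + 2*log(z + 5) - 2*atan(z/3)/3.
Answer: 2*log(z - 2) + 2*log(z + 5) - 2*atan(z/3)/3.


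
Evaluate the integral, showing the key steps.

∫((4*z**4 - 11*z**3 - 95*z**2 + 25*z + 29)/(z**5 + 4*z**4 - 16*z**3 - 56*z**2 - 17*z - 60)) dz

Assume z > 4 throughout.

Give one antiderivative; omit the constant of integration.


Step 1. Decompose ∫((4*z**4 - 11*z**3 - 95*z**2 + 25*z + 29)/(z**5 + 4*z**4 - 16*z**3 - 56*z**2 - 17*z - 60)) dz by partial fractions, (4*z**4 - 11*z**3 - 95*z**2 + 25*z + 29)/(z**5 + 4*z**4 - 16*z**3 - 56*z**2 - 17*z - 60) = -2/(z**2 + 1) + 3/(z + 5) + 2/(z + 3) - 1/(z - 4): now ∫(-1/(z - 4)) dz + ∫(2/(z + 3)) dz + ∫(3/(z + 5)) dz + ∫(-2/(z**2 + 1)) dz.
Step 2. Evaluate the standard form [assuming z > -5]: now 3*log(z + 5) + ∫(-1/(z - 4)) dz + ∫(2/(z + 3)) dz + ∫(-2/(z**2 + 1)) dz.
Step 3. Evaluate the standard form [assuming z > 4]: now -log(z - 4) + 3*log(z + 5) + ∫(2/(z + 3)) dz + ∫(-2/(z**2 + 1)) dz.
Step 4. Evaluate the standard form [assuming z > -3]: now -log(z - 4) + 2*log(z + 3) + 3*log(z + 5) + ∫(-2/(z**2 + 1)) dz.
Step 5. Evaluate the standard form: now -log(z - 4) + 2*log(z + 3) + 3*log(z + 5) - 2*atan(z).
Answer: -log(z - 4) + 2*log(z + 3) + 3*log(z + 5) - 2*atan(z).


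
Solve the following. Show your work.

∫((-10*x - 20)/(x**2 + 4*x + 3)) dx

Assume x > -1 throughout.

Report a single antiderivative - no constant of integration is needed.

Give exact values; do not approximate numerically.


Step 1. Decompose ∫((-10*x - 20)/(x**2 + 4*x + 3)) dx by partial fractions, (-10*x - 20)/(x**2 + 4*x + 3) = -5/(x + 3) - 5/(x + 1): now ∫(-5/(x + 1)) dx + ∫(-5/(x + 3)) dx.
Step 2. Evaluate the standard form [assuming x > -1]: now -5*log(x + 1) + ∫(-5/(x + 3)) dx.
Step 3. Evaluate the standard form [assuming x > -3]: now -5*log(x + 1) - 5*log(x + 3).
Answer: -5*log(x + 1) - 5*log(x + 3).


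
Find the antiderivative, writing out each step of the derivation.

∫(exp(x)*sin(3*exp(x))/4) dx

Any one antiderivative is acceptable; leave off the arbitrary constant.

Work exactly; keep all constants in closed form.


Step 1. Substitute u = exp(x), turning ∫(exp(x)*sin(3*exp(x))/4) dx into ∫(sin(3*u)/4) du: now ∫(sin(3*u)/4) du.
Step 2. Evaluate the standard form: now -cos(3*u)/12.
Step 3. Substitute back u = exp(x): now -cos(3*exp(x))/12.
Answer: -cos(3*exp(x))/12.


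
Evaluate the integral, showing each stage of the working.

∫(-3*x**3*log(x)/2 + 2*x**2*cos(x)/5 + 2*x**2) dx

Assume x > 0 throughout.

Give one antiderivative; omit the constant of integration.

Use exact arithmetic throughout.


Step 1. Rewrite: now ∫(2*x**2) dx + ∫(2*x**2*cos(x)/5) dx + ∫(-3*x**3*log(x)/2) dx.
Step 2. Integrate ∫(-3*x**3*log(x)/2) dx by parts with u = log(x), dv = (-3*x**3/2) dx, so v = -3*x**4/8 [assuming x > 0]: now -3*x**4*log(x)/8 + ∫(2*x**2) dx + ∫(3*x**3/8) dx + ∫(2*x**2*cos(x)/5) dx.
Step 3. Evaluate the standard form: now -3*x**4*log(x)/8 + 3*x**4/32 + ∫(2*x**2) dx + ∫(2*x**2*cos(x)/5) dx.
Step 4. Evaluate the standard form: now -3*x**4*log(x)/8 + 3*x**4/32 + 2*x**3/3 + ∫(2*x**2*cos(x)/5) dx.
Step 5. Integrate ∫(2*x**2*cos(x)/5) dx by parts with u = x**2, dv = (2*cos(x)/5) dx, so v = 2*sin(x)/5: now -3*x**4*log(x)/8 + 3*x**4/32 + 2*x**3/3 + 2*x**2*sin(x)/5 + ∫(-4*x*sin(x)/5) dx.
Step 6. Integrate ∫(-4*x*sin(x)/5) dx by parts with u = x, dv = (-4*sin(x)/5) dx, so v = 4*cos(x)/5: now -3*x**4*log(x)/8 + 3*x**4/32 + 2*x**3/3 + 2*x**2*sin(x)/5 + 4*x*cos(x)/5 + ∫(-4*cos(x)/5) dx.
Step 7. Evaluate the standard form: now -3*x**4*log(x)/8 + 3*x**4/32 + 2*x**3/3 + 2*x**2*sin(x)/5 + 4*x*cos(x)/5 - 4*sin(x)/5.
Answer: -3*x**4*log(x)/8 + 3*x**4/32 + 2*x**3/3 + 2*x**2*sin(x)/5 + 4*x*cos(x)/5 - 4*sin(x)/5.


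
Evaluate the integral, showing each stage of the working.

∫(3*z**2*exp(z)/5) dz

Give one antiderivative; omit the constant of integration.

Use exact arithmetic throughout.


Step 1. Integrate ∫(3*z**2*exp(z)/5) dz by parts with u = z**2, dv = (3*exp(z)/5) dz, so v = 3*exp(z)/5: now 3*z**2*exp(z)/5 + ∫(-6*z*exp(z)/5) dz.
Step 2. Integrate ∫(-6*z*exp(z)/5) dz by parts with u = z, dv = (-6*exp(z)/5) dz, so v = -6*exp(z)/5: now 3*z**2*exp(z)/5 - 6*z*exp(z)/5 + ∫(6*exp(z)/5) dz.
Step 3. Evaluate the standard form: now 3*z**2*exp(z)/5 - 6*z*exp(z)/5 + 6*exp(z)/5.
Answer: 3*z**2*exp(z)/5 - 6*z*exp(z)/5 + 6*exp(z)/5.


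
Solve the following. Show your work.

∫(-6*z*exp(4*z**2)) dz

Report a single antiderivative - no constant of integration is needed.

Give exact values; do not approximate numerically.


Step 1. Substitute u = z**2, turning ∫(-6*z*exp(4*z**2)) dz into ∫(-3*exp(4*u)) du: now ∫(-3*exp(4*u)) du.
Step 2. Evaluate the standard form: now -3*exp(4*u)/4.
Step 3. Substitute back u = z**2: now -3*exp(4*z**2)/4.
Answer: -3*exp(4*z**2)/4.


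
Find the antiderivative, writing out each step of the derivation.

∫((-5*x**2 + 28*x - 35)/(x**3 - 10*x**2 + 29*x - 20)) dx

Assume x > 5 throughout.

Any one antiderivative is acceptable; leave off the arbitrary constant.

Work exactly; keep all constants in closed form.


Step 1. Decompose ∫((-5*x**2 + 28*x - 35)/(x**3 - 10*x**2 + 29*x - 20)) dx by partial fractions, (-5*x**2 + 28*x - 35)/(x**3 - 10*x**2 + 29*x - 20) = -1/(x - 1) + 1/(x - 4) - 5/(x - 5): now ∫(-5/(x - 5)) dx + ∫(1/(x - 4)) dx + ∫(-1/(x - 1)) dx.
Step 2. Evaluate the standard form [assuming x > 1]: now -log(x - 1) + ∫(-5/(x - 5)) dx + ∫(1/(x - 4)) dx.
Step 3. Evaluate the standard form [assuming x > 4]: now log(x - 4) - log(x - 1) + ∫(-5/(x - 5)) dx.
Step 4. Evaluate the standard form [assuming x > 5]: now -5*log(x - 5) + log(x - 4) - log(x - 1).
Answer: -5*log(x - 5) + log(x - 4) - log(x - 1).


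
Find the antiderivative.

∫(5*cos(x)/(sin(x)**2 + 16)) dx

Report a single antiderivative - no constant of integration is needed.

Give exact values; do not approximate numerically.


Answer: 5*atan(sin(x)/4)/4.


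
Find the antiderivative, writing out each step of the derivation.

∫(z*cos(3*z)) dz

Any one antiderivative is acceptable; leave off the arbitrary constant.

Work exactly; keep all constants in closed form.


Step 1. Integrate ∫(z*cos(3*z)) dz by parts with u = z, dv = (cos(3*z)) dz, so v = sin(3*z)/3: now z*sin(3*z)/3 + ∫(-sin(3*z)/3) dz.
Step 2. Evaluate the standard form: now z*sin(3*z)/3 + cos(3*z)/9.
Answer: z*sin(3*z)/3 + cos(3*z)/9.


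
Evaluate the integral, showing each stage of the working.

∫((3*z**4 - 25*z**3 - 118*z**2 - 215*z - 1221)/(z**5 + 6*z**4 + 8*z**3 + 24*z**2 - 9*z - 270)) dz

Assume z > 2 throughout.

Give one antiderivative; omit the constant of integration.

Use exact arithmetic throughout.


Step 1. Decompose ∫((3*z**4 - 25*z**3 - 118*z**2 - 215*z - 1221)/(z**5 + 6*z**4 + 8*z**3 + 24*z**2 - 9*z - 270)) dz by partial fractions, (3*z**4 - 25*z**3 - 118*z**2 - 215*z - 1221)/(z**5 + 6*z**4 + 8*z**3 + 24*z**2 - 9*z - 270) = -1/(z**2 + 9) + 4/(z + 5) + 4/(z + 3) - 5/(z - 2): now ∫(-5/(z - 2)) dz + ∫(4/(z + 3)) dz + ∫(4/(z + 5)) dz + ∫(-1/(z**2 + 9)) dz.
Step 2. Evaluate the standard form [assuming z > -5]: now 4*log(z + 5) + ∫(-5/(z - 2)) dz + ∫(4/(z + 3)) dz + ∫(-1/(z**2 + 9)) dz.
Step 3. Evaluate the standard form [assuming z > 2]: now -5*log(z - 2) + 4*log(z + 5) + ∫(4/(z + 3)) dz + ∫(-1/(z**2 + 9)) dz.
Step 4. Evaluate the standard form [assuming z > -3]: now -5*log(z - 2) + 4*log(z + 3) + 4*log(z + 5) + ∫(-1/(z**2 + 9)) dz.
Step 5. Evaluate the standard form: now -5*log(z - 2) + 4*log(z + 3) + 4*log(z + 5) - atan(z/3)/3.
Answer: -5*log(z - 2) + 4*log(z + 3) + 4*log(z + 5) - atan(z/3)/3.


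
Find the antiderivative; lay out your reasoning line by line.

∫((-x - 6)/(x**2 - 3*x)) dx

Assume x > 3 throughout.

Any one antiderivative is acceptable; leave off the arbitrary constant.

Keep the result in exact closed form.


Step 1. Decompose ∫((-x - 6)/(x**2 - 3*x)) dx by partial fractions, (-x - 6)/(x**2 - 3*x) = -3/(x - 3) + 2/x: now ∫(2/x) dx + ∫(-3/(x - 3)) dx.
Step 2. Evaluate the standard form [assuming x > 3]: now -3*log(x - 3) + ∫(2/x) dx.
Step 3. Evaluate the standard form [assuming x > 0]: now 2*log(x) - 3*log(x - 3).
Answer: 2*log(x) - 3*log(x - 3).


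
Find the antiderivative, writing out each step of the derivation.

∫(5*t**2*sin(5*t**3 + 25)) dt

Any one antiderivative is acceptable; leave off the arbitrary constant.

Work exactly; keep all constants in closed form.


Step 1. Substitute u = t**3 + 5, turning ∫(5*t**2*sin(5*t**3 + 25)) dt into ∫(5*sin(5*u)/3) du: now ∫(5*sin(5*u)/3) du.
Step 2. Evaluate the standard form: now -cos(5*u)/3.
Step 3. Substitute back u = t**3 + 5: now -cos(5*t**3 + 25)/3.
Answer: -cos(5*t**3 + 25)/3.


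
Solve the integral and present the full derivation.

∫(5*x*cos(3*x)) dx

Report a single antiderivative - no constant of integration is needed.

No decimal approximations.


Step 1. Integrate ∫(5*x*cos(3*x)) dx by parts with u = x, dv = (5*cos(3*x)) dx, so v = 5*sin(3*x)/3: now 5*x*sin(3*x)/3 + ∫(-5*sin(3*x)/3) dx.
Step 2. Evaluate the standard form: now 5*x*sin(3*x)/3 + 5*cos(3*x)/9.
Answer: 5*x*sin(3*x)/3 + 5*cos(3*x)/9.


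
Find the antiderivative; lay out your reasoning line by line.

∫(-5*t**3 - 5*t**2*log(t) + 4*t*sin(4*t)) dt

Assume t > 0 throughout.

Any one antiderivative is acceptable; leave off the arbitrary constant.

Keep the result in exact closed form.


Step 1. Rewrite: now ∫(-5*t**3) dt + ∫(4*t*sin(4*t)) dt + ∫(-5*t**2*log(t)) dt.
Step 2. Integrate ∫(4*t*sin(4*t)) dt by parts with u = t, dv = (4*sin(4*t)) dt, so v = -cos(4*t): now -t*cos(4*t) + ∫(-5*t**3) dt + ∫(-5*t**2*log(t)) dt + ∫(cos(4*t)) dt.
Step 3. Evaluate the standard form: now -t*cos(4*t) + sin(4*t)/4 + ∫(-5*t**3) dt + ∫(-5*t**2*log(t)) dt.
Step 4. Integrate ∫(-5*t**2*log(t)) dt by parts with u = log(t), dv = (-5*t**2) dt, so v = -5*t**3/3 [assuming t > 0]: now -5*t**3*log(t)/3 - t*cos(4*t) + sin(4*t)/4 + ∫(5*t**2/3) dt + ∫(-5*t**3) dt.
Step 5. Evaluate the standard form: now -5*t**3*log(t)/3 + 5*t**3/9 - t*cos(4*t) + sin(4*t)/4 + ∫(-5*t**3) dt.
Step 6. Evaluate the standard form: now -5*t**4/4 - 5*t**3*log(t)/3 + 5*t**3/9 - t*cos(4*t) + sin(4*t)/4.
Answer: -5*t**4/4 - 5*t**3*log(t)/3 + 5*t**3/9 - t*cos(4*t) + sin(4*t)/4.


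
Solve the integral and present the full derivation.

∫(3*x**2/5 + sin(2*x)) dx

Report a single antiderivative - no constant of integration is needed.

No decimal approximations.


Step 1. Rewrite: now ∫(3*x**2/5) dx + ∫(sin(2*x)) dx.
Step 2. Evaluate the standard form: now x**3/5 + ∫(sin(2*x)) dx.
Step 3. Evaluate the standard form: now x**3/5 - cos(2*x)/2.
Answer: x**3/5 - cos(2*x)/2.


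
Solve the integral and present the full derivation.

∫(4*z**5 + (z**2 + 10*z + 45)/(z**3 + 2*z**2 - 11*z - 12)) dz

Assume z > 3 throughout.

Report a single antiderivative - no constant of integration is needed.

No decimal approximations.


Step 1. Rewrite: now ∫(4*z**5) dz + ∫((z**2 + 10*z + 45)/(z**3 + 2*z**2 - 11*z - 12)) dz.
Step 2. Evaluate the standard form: now 2*z**6/3 + ∫((z**2 + 10*z + 45)/(z**3 + 2*z**2 - 11*z - 12)) dz.
Step 3. Decompose ∫((z**2 + 10*z + 45)/(z**3 + 2*z**2 - 11*z - 12)) dz by partial fractions, (z**2 + 10*z + 45)/(z**3 + 2*z**2 - 11*z - 12) = 1/(z + 4) - 3/(z + 1) + 3/(z - 3): now 2*z**6/3 + ∫(3/(z - 3)) dz + ∫(-3/(z + 1)) dz + ∫(1/(z + 4)) dz.
Step 4. Evaluate the standard form [assuming z > -4]: now 2*z**6/3 + log(z + 4) + ∫(3/(z - 3)) dz + ∫(-3/(z + 1)) dz.
Step 5. Evaluate the standard form [assuming z > 3]: now 2*z**6/3 + 3*log(z - 3) + log(z + 4) + ∫(-3/(z + 1)) dz.
Step 6. Evaluate the standard form [assuming z > -1]: now 2*z**6/3 + 3*log(z - 3) - 3*log(z + 1) + log(z + 4).
Answer: 2*z**6/3 + 3*log(z - 3) - 3*log(z + 1) + log(z + 4).
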